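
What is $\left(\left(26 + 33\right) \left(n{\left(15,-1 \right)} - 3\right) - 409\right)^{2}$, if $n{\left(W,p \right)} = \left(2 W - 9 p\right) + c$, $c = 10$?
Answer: $5313025$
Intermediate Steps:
$n{\left(W,p \right)} = 10 - 9 p + 2 W$ ($n{\left(W,p \right)} = \left(2 W - 9 p\right) + 10 = \left(- 9 p + 2 W\right) + 10 = 10 - 9 p + 2 W$)
$\left(\left(26 + 33\right) \left(n{\left(15,-1 \right)} - 3\right) - 409\right)^{2} = \left(\left(26 + 33\right) \left(\left(10 - -9 + 2 \cdot 15\right) - 3\right) - 409\right)^{2} = \left(59 \left(\left(10 + 9 + 30\right) - 3\right) - 409\right)^{2} = \left(59 \left(49 - 3\right) - 409\right)^{2} = \left(59 \cdot 46 - 409\right)^{2} = \left(2714 - 409\right)^{2} = 2305^{2} = 5313025$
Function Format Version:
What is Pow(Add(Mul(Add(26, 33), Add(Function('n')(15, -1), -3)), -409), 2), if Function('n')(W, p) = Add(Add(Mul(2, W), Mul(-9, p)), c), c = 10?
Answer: 5313025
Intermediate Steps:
Function('n')(W, p) = Add(10, Mul(-9, p), Mul(2, W)) (Function('n')(W, p) = Add(Add(Mul(2, W), Mul(-9, p)), 10) = Add(Add(Mul(-9, p), Mul(2, W)), 10) = Add(10, Mul(-9, p), Mul(2, W)))
Pow(Add(Mul(Add(26, 33), Add(Function('n')(15, -1), -3)), -409), 2) = Pow(Add(Mul(Add(26, 33), Add(Add(10, Mul(-9, -1), Mul(2, 15)), -3)), -409), 2) = Pow(Add(Mul(59, Add(Add(10, 9, 30), -3)), -409), 2) = Pow(Add(Mul(59, Add(49, -3)), -409), 2) = Pow(Add(Mul(59, 46), -409), 2) = Pow(Add(2714, -409), 2) = Pow(2305, 2) = 5313025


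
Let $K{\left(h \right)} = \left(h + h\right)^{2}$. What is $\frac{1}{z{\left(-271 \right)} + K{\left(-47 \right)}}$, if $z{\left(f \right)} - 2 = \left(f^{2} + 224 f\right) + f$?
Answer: $\frac{1}{21304} \approx 4.694 \cdot 10^{-5}$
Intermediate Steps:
$z{\left(f \right)} = 2 + f^{2} + 225 f$ ($z{\left(f \right)} = 2 + \left(\left(f^{2} + 224 f\right) + f\right) = 2 + \left(f^{2} + 225 f\right) = 2 + f^{2} + 225 f$)
$K{\left(h \right)} = 4 h^{2}$ ($K{\left(h \right)} = \left(2 h\right)^{2} = 4 h^{2}$)
$\frac{1}{z{\left(-271 \right)} + K{\left(-47 \right)}} = \frac{1}{\left(2 + \left(-271\right)^{2} + 225 \left(-271\right)\right) + 4 \left(-47\right)^{2}} = \frac{1}{\left(2 + 73441 - 60975\right) + 4 \cdot 2209} = \frac{1}{12468 + 8836} = \frac{1}{21304}$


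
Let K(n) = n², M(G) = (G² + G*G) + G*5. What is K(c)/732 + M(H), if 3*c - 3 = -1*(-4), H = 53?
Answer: 38757253/6588 ≈ 5883.0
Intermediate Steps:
c = 7/3 (c = 1 + (-1*(-4))/3 = 1 + (⅓)*4 = 1 + 4/3 = 7/3 ≈ 2.3333)
M(G) = 2*G² + 5*G (M(G) = (G² + G²) + 5*G = 2*G² + 5*G)
K(c)/732 + M(H) = (7/3)²/732 + 53*(5 + 2*53) = (49/9)*(1/732) + 53*(5 + 106) = 49/6588 + 53*111 = 49/6588 + 5883 = 38757253/6588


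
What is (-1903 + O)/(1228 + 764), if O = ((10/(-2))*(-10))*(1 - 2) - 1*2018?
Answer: -3971/1992 ≈ -1.9935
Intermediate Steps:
O = -2068 (O = ((10*(-1/2))*(-10))*(-1) - 2018 = -5*(-10)*(-1) - 2018 = 50*(-1) - 2018 = -50 - 2018 = -2068)
(-1903 + O)/(1228 + 764) = (-1903 - 2068)/(1228 + 764) = -3971/1992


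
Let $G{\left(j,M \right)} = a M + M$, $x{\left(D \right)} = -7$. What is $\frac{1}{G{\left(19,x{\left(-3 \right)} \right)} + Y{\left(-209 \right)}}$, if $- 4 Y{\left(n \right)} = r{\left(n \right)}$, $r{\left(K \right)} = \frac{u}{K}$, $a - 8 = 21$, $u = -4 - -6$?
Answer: $- \frac{418}{87779} \approx -0.004762$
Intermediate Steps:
$u = 2$ ($u = -4 + 6 = 2$)
$a = 29$ ($a = 8 + 21 = 29$)
$r{\left(K \right)} = \frac{2}{K}$
$Y{\left(n \right)} = - \frac{1}{2 n}$ ($Y{\left(n \right)} = - \frac{2 \frac{1}{n}}{4} = - \frac{1}{2 n}$)
$G{\left(j,M \right)} = 30 M$ ($G{\left(j,M \right)} = 29 M + M = 30 M$)
$\frac{1}{G{\left(19,x{\left(-3 \right)} \right)} + Y{\left(-209 \right)}} = \frac{1}{30 \left(-7\right) - \frac{1}{2 \left(-209\right)}} = \frac{1}{-210 - - \frac{1}{418}} = \frac{1}{-210 + \frac{1}{418}} = \frac{1}{- \frac{87779}{418}} = - \frac{418}{87779}$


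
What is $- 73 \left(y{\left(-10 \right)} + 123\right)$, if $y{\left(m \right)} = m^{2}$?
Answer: $-16279$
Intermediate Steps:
$- 73 \left(y{\left(-10 \right)} + 123\right) = - 73 \left(\left(-10\right)^{2} + 123\right) = - 73 \left(100 + 123\right) = \left(-73\right) 223 = -16279$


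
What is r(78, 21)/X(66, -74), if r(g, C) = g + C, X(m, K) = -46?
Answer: -99/46 ≈ -2.1522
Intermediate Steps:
r(g, C) = C + g
r(78, 21)/X(66, -74) = (21 + 78)/(-46) = 99*(-1/46) = -99/46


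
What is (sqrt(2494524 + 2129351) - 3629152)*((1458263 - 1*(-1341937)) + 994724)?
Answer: -13772356024448 + 18974620*sqrt(184955) ≈ -1.3764e+13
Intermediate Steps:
(sqrt(2494524 + 2129351) - 3629152)*((1458263 - 1*(-1341937)) + 994724) = (sqrt(4623875) - 3629152)*((1458263 + 1341937) + 994724) = (5*sqrt(184955) - 3629152)*(2800200 + 994724) = (-3629152 + 5*sqrt(184955))*3794924 = -13772356024448 + 18974620*sqrt(184955)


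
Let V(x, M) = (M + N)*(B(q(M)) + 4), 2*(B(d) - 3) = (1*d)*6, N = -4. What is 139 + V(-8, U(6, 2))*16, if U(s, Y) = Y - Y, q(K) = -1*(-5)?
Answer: -1269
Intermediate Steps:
q(K) = 5
U(s, Y) = 0
B(d) = 3 + 3*d (B(d) = 3 + ((1*d)*6)/2 = 3 + (d*6)/2 = 3 + (6*d)/2 = 3 + 3*d)
V(x, M) = -88 + 22*M (V(x, M) = (M - 4)*((3 + 3*5) + 4) = (-4 + M)*((3 + 15) + 4) = (-4 + M)*(18 + 4) = (-4 + M)*22 = -88 + 22*M)
139 + V(-8, U(6, 2))*16 = 139 + (-88 + 22*0)*16 = 139 + (-88 + 0)*16 = 139 - 88*16 = 139 - 1408 = -1269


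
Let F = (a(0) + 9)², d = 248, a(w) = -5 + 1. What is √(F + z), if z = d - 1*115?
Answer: √158 ≈ 12.570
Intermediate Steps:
a(w) = -4
z = 133 (z = 248 - 1*115 = 248 - 115 = 133)
F = 25 (F = (-4 + 9)² = 5² = 25)
√(F + z) = √(25 + 133) = √158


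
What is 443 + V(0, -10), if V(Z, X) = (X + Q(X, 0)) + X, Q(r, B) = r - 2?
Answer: 411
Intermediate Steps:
Q(r, B) = -2 + r
V(Z, X) = -2 + 3*X (V(Z, X) = (X + (-2 + X)) + X = (-2 + 2*X) + X = -2 + 3*X)
443 + V(0, -10) = 443 + (-2 + 3*(-10)) = 443 + (-2 - 30) = 443 - 32 = 411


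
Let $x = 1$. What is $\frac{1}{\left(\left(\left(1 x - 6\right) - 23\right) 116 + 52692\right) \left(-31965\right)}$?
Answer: $- \frac{1}{1580477460} \approx -6.3272 \cdot 10^{-10}$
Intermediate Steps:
$\frac{1}{\left(\left(\left(1 x - 6\right) - 23\right) 116 + 52692\right) \left(-31965\right)} = \frac{1}{\left(\left(\left(1 \cdot 1 - 6\right) - 23\right) 116 + 52692\right) \left(-31965\right)} = \frac{1}{\left(\left(1 - 6\right) - 23\right) 116 + 52692} \left(- \frac{1}{31965}\right) = \frac{1}{\left(-5 - 23\right) 116 + 52692} \left(- \frac{1}{31965}\right) = \frac{1}{\left(-28\right) 116 + 52692} \left(- \frac{1}{31965}\right) = \frac{1}{-3248 + 52692} \left(- \frac{1}{31965}\right) = \frac{1}{49444} \left(- \frac{1}{31965}\right) = - \frac{1}{1580477460}$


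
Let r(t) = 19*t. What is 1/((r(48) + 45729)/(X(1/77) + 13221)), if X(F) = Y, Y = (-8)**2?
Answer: 13285/46641 ≈ 0.28484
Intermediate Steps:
Y = 64
X(F) = 64
1/((r(48) + 45729)/(X(1/77) + 13221)) = 1/((19*48 + 45729)/(64 + 13221)) = 1/((912 + 45729)/13285) = 1/(46641*(1/13285)) = 1/(46641/13285) = 13285/46641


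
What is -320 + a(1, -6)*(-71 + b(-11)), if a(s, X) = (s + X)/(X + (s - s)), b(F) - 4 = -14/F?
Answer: -8245/22 ≈ -374.77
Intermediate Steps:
b(F) = 4 - 14/F
a(s, X) = (X + s)/X (a(s, X) = (X + s)/(X + 0) = (X + s)/X)
-320 + a(1, -6)*(-71 + b(-11)) = -320 + ((-6 + 1)/(-6))*(-71 + (4 - 14/(-11))) = -320 + (-⅙*(-5))*(-71 + (4 - 14*(-1/11))) = -320 + 5*(-71 + (4 + 14/11))/6 = -320 + 5*(-71 + 58/11)/6 = -320 + (⅚)*(-723/11) = -320 - 1205/22 = -8245/22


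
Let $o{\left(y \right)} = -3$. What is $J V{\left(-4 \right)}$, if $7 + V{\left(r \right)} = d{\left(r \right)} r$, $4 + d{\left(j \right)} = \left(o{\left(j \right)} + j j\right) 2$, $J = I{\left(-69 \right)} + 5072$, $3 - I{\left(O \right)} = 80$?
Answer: $-474525$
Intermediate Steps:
$I{\left(O \right)} = -77$ ($I{\left(O \right)} = 3 - 80 = -77$)
$J = 4995$ ($J = -77 + 5072 = 4995$)
$d{\left(j \right)} = -10 + 2 j^{2}$ ($d{\left(j \right)} = -4 + \left(-3 + j j\right) 2 = -4 + \left(-3 + j^{2}\right) 2 = -4 + \left(-6 + 2 j^{2}\right) = -10 + 2 j^{2}$)
$V{\left(r \right)} = -7 + r \left(-10 + 2 r^{2}\right)$ ($V{\left(r \right)} = -7 + \left(-10 + 2 r^{2}\right) r = -7 + r \left(-10 + 2 r^{2}\right)$)
$J V{\left(-4 \right)} = 4995 \left(-7 + 2 \left(-4\right) \left(-5 + \left(-4\right)^{2}\right)\right) = 4995 \left(-7 + 2 \left(-4\right) \left(-5 + 16\right)\right) = 4995 \left(-7 + 2 \left(-4\right) 11\right) = 4995 \left(-7 - 88\right) = 4995 \left(-95\right) = -474525$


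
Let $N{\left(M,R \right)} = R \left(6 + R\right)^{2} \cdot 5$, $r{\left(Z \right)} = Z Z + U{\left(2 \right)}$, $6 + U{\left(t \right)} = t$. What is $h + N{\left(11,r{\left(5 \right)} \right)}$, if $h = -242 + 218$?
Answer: $76521$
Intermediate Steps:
$U{\left(t \right)} = -6 + t$
$r{\left(Z \right)} = -4 + Z^{2}$ ($r{\left(Z \right)} = Z Z + \left(-6 + 2\right) = Z^{2} - 4 = -4 + Z^{2}$)
$N{\left(M,R \right)} = 5 R \left(6 + R\right)^{2}$
$h = -24$
$h + N{\left(11,r{\left(5 \right)} \right)} = -24 + 5 \left(-4 + 5^{2}\right) \left(6 - \left(4 - 5^{2}\right)\right)^{2} = -24 + 5 \left(-4 + 25\right) \left(6 + \left(-4 + 25\right)\right)^{2} = -24 + 5 \cdot 21 \left(6 + 21\right)^{2} = -24 + 5 \cdot 21 \cdot 27^{2} = -24 + 5 \cdot 21 \cdot 729 = -24 + 76545 = 76521$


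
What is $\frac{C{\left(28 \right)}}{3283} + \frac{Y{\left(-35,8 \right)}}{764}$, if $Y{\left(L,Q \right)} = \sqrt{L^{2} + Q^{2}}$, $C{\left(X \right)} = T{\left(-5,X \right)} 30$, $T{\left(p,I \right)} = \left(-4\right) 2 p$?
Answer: $\frac{1200}{3283} + \frac{\sqrt{1289}}{764} \approx 0.41251$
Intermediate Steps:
$T{\left(p,I \right)} = - 8 p$
$C{\left(X \right)} = 1200$ ($C{\left(X \right)} = \left(-8\right) \left(-5\right) 30 = 40 \cdot 30 = 1200$)
$\frac{C{\left(28 \right)}}{3283} + \frac{Y{\left(-35,8 \right)}}{764} = \frac{1200}{3283} + \frac{\sqrt{\left(-35\right)^{2} + 8^{2}}}{764} = 1200 \cdot \frac{1}{3283} + \sqrt{1225 + 64} \cdot \frac{1}{764} = \frac{1200}{3283} + \sqrt{1289} \cdot \frac{1}{764} = \frac{1200}{3283} + \frac{\sqrt{1289}}{764}$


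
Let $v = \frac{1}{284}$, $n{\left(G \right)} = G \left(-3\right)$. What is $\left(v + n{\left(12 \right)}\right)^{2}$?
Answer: $\frac{104509729}{80656} \approx 1295.7$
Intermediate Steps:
$n{\left(G \right)} = - 3 G$
$v = \frac{1}{284} \approx 0.0035211$
$\left(v + n{\left(12 \right)}\right)^{2} = \left(\frac{1}{284} - 36\right)^{2} = \left(- \frac{10223}{284}\right)^{2} = \frac{104509729}{80656}$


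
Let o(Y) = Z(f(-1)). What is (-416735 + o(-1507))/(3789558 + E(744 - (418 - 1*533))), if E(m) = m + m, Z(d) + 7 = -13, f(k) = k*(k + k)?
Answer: -416755/3791276 ≈ -0.10992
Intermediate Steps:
f(k) = 2*k² (f(k) = k*(2*k) = 2*k²)
Z(d) = -20 (Z(d) = -7 - 13 = -20)
o(Y) = -20
E(m) = 2*m
(-416735 + o(-1507))/(3789558 + E(744 - (418 - 1*533))) = (-416735 - 20)/(3789558 + 2*(744 - (418 - 1*533))) = -416755/(3789558 + 2*(744 - (418 - 533))) = -416755/(3789558 + 2*(744 - 1*(-115))) = -416755/(3789558 + 2*(744 + 115)) = -416755/(3789558 + 2*859) = -416755/(3789558 + 1718) = -416755/3791276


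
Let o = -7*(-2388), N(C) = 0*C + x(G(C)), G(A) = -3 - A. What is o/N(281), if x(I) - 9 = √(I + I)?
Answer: 150444/649 - 33432*I*√142/649 ≈ 231.81 - 613.85*I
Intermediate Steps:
x(I) = 9 + √2*√I (x(I) = 9 + √(I + I) = 9 + √(2*I) = 9 + √2*√I)
N(C) = 9 + √2*√(-3 - C) (N(C) = 0*C + (9 + √2*√(-3 - C)) = 0 + (9 + √2*√(-3 - C)) = 9 + √2*√(-3 - C))
o = 16716
o/N(281) = 16716/(9 + √(-6 - 2*281)) = 16716/(9 + √(-6 - 562)) = 16716/(9 + √(-568)) = 16716/(9 + 2*I*√142)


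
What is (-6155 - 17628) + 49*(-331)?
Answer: -40002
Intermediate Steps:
(-6155 - 17628) + 49*(-331) = -23783 - 16219 = -40002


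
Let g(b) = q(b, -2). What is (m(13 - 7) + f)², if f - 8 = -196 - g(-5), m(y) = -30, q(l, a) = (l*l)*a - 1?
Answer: 27889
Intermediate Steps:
q(l, a) = -1 + a*l² (q(l, a) = l²*a - 1 = a*l² - 1 = -1 + a*l²)
g(b) = -1 - 2*b²
f = -137 (f = 8 + (-196 - (-1 - 2*(-5)²)) = 8 + (-196 - (-1 - 2*25)) = 8 + (-196 - (-1 - 50)) = 8 + (-196 - 1*(-51)) = 8 + (-196 + 51) = 8 - 145 = -137)
(m(13 - 7) + f)² = (-30 - 137)² = (-167)² = 27889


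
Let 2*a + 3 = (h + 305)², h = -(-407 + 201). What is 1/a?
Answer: 1/130559 ≈ 7.6594e-6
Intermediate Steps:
h = 206 (h = -1*(-206) = 206)
a = 130559 (a = -3/2 + (206 + 305)²/2 = -3/2 + (½)*511² = -3/2 + (½)*261121 = -3/2 + 261121/2 = 130559)
1/a = 1/130559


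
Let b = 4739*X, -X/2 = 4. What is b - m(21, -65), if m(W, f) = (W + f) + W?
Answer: -37889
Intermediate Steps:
X = -8 (X = -2*4 = -8)
m(W, f) = f + 2*W
b = -37912 (b = 4739*(-8) = -37912)
b - m(21, -65) = -37912 - (-65 + 2*21) = -37912 - (-65 + 42) = -37912 - 1*(-23) = -37912 + 23 = -37889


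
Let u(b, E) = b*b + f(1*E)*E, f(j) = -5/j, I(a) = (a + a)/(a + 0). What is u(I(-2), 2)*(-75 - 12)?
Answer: 87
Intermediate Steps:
I(a) = 2 (I(a) = (2*a)/a = 2)
u(b, E) = -5 + b² (u(b, E) = b*b + (-5/E)*E = b² + (-5/E)*E = b² - 5 = -5 + b²)
u(I(-2), 2)*(-75 - 12) = (-5 + 2²)*(-75 - 12) = (-5 + 4)*(-87) = -1*(-87) = 87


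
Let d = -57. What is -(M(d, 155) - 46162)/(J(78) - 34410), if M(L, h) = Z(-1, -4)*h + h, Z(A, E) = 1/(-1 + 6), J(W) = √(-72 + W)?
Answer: -263672360/197341349 - 22988*√6/592024047 ≈ -1.3362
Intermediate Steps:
Z(A, E) = ⅕ (Z(A, E) = 1/5 = ⅕)
M(L, h) = 6*h/5 (M(L, h) = h/5 + h = 6*h/5)
-(M(d, 155) - 46162)/(J(78) - 34410) = -((6/5)*155 - 46162)/(√(-72 + 78) - 34410) = -(186 - 46162)/(√6 - 34410) = -(-45976)/(-34410 + √6) = 45976/(-34410 + √6)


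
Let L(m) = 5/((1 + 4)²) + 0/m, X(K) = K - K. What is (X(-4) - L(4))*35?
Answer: -7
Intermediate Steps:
X(K) = 0
L(m) = ⅕ (L(m) = 5/(5²) + 0 = 5/25 + 0 = 5*(1/25) + 0 = ⅕ + 0 = ⅕)
(X(-4) - L(4))*35 = (0 - 1*⅕)*35 = (0 - ⅕)*35 = -⅕*35 = -7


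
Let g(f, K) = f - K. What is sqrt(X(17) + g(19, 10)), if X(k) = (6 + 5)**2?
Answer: sqrt(130) ≈ 11.402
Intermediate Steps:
X(k) = 121 (X(k) = 11**2 = 121)
sqrt(X(17) + g(19, 10)) = sqrt(121 + (19 - 1*10)) = sqrt(121 + (19 - 10)) = sqrt(121 + 9) = sqrt(130)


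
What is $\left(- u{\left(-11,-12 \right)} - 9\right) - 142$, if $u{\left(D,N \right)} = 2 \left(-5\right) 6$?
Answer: $-91$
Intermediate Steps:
$u{\left(D,N \right)} = -60$ ($u{\left(D,N \right)} = \left(-10\right) 6 = -60$)
$\left(- u{\left(-11,-12 \right)} - 9\right) - 142 = \left(\left(-1\right) \left(-60\right) - 9\right) - 142 = \left(60 - 9\right) - 142 = 51 - 142 = -91$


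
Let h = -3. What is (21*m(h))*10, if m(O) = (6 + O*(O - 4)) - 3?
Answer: 5040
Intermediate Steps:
m(O) = 3 + O*(-4 + O) (m(O) = (6 + O*(-4 + O)) - 3 = 3 + O*(-4 + O))
(21*m(h))*10 = (21*(3 + (-3)**2 - 4*(-3)))*10 = (21*(3 + 9 + 12))*10 = (21*24)*10 = 504*10 = 5040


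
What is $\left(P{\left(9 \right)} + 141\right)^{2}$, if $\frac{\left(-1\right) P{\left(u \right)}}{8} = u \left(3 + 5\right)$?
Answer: $189225$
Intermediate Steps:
$P{\left(u \right)} = - 64 u$ ($P{\left(u \right)} = - 8 u \left(3 + 5\right) = - 8 u 8 = - 8 \cdot 8 u = - 64 u$)
$\left(P{\left(9 \right)} + 141\right)^{2} = \left(\left(-64\right) 9 + 141\right)^{2} = \left(-576 + 141\right)^{2} = \left(-435\right)^{2} = 189225$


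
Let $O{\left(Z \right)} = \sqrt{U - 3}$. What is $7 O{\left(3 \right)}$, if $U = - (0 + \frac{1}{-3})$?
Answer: $\frac{14 i \sqrt{6}}{3} \approx 11.431 i$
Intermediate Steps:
$U = \frac{1}{3}$ ($U = - (0 - \frac{1}{3}) = \left(-1\right) \left(- \frac{1}{3}\right) = \frac{1}{3} \approx 0.33333$)
$O{\left(Z \right)} = \frac{2 i \sqrt{6}}{3}$ ($O{\left(Z \right)} = \sqrt{\frac{1}{3} - 3} = \sqrt{- \frac{8}{3}} = \frac{2 i \sqrt{6}}{3}$)
$7 O{\left(3 \right)} = 7 \frac{2 i \sqrt{6}}{3} = \frac{14 i \sqrt{6}}{3}$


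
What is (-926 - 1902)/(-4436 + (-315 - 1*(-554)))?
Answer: 2828/4197 ≈ 0.67381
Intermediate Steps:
(-926 - 1902)/(-4436 + (-315 - 1*(-554))) = -2828/(-4436 + (-315 + 554)) = -2828/(-4436 + 239) = -2828/(-4197) = -2828*(-1/4197) = 2828/4197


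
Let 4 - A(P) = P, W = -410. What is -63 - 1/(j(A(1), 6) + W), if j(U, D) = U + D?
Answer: -25262/401 ≈ -62.997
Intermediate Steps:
A(P) = 4 - P
j(U, D) = D + U
-63 - 1/(j(A(1), 6) + W) = -63 - 1/((6 + (4 - 1*1)) - 410) = -63 - 1/((6 + (4 - 1)) - 410) = -63 - 1/((6 + 3) - 410) = -63 - 1/(9 - 410) = -63 - 1/(-401) = -63 - 1*(-1/401) = -63 + 1/401 = -25262/401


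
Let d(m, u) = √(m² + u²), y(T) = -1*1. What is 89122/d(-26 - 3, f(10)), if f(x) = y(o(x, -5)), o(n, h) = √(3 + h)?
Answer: 44561*√842/421 ≈ 3071.3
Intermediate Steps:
y(T) = -1
f(x) = -1
89122/d(-26 - 3, f(10)) = 89122/(√((-26 - 3)² + (-1)²)) = 89122/(√((-29)² + 1)) = 89122/(√(841 + 1)) = 89122/(√842) = 89122*(√842/842) = 44561*√842/421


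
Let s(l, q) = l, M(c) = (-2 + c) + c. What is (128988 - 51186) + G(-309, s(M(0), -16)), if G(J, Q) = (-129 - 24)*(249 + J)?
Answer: 86982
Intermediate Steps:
M(c) = -2 + 2*c
G(J, Q) = -38097 - 153*J (G(J, Q) = -153*(249 + J) = -38097 - 153*J)
(128988 - 51186) + G(-309, s(M(0), -16)) = (128988 - 51186) + (-38097 - 153*(-309)) = 77802 + (-38097 + 47277) = 77802 + 9180 = 86982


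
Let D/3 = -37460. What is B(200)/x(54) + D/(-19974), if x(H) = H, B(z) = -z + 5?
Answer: 120755/59922 ≈ 2.0152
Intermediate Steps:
D = -112380 (D = 3*(-37460) = -112380)
B(z) = 5 - z
B(200)/x(54) + D/(-19974) = (5 - 1*200)/54 - 112380/(-19974) = (5 - 200)*(1/54) - 112380*(-1/19974) = -195*1/54 + 18730/3329 = -65/18 + 18730/3329 = 120755/59922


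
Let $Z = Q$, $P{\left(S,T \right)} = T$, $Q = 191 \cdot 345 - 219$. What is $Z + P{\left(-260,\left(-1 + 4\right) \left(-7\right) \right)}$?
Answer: $65655$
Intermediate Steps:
$Q = 65676$ ($Q = 65895 - 219 = 65676$)
$Z = 65676$
$Z + P{\left(-260,\left(-1 + 4\right) \left(-7\right) \right)} = 65676 + \left(-1 + 4\right) \left(-7\right) = 65676 + 3 \left(-7\right) = 65676 - 21 = 65655$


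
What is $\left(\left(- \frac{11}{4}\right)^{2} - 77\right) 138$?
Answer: $- \frac{76659}{8} \approx -9582.4$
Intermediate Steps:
$\left(\left(- \frac{11}{4}\right)^{2} - 77\right) 138 = \left(\frac{121}{16} - 77\right) 138 = \left(- \frac{1111}{16}\right) 138 = - \frac{76659}{8}$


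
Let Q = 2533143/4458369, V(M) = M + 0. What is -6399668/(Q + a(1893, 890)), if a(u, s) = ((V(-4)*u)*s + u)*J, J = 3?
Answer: 4755346903582/15018432411811 ≈ 0.31663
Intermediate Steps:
V(M) = M
Q = 844381/1486123 (Q = 2533143*(1/4458369) = 844381/1486123 ≈ 0.56818)
a(u, s) = 3*u - 12*s*u (a(u, s) = ((-4*u)*s + u)*3 = (-4*s*u + u)*3 = (u - 4*s*u)*3 = 3*u - 12*s*u)
-6399668/(Q + a(1893, 890)) = -6399668/(844381/1486123 + 3*1893*(1 - 4*890)) = -6399668/(844381/1486123 + 3*1893*(1 - 3560)) = -6399668/(844381/1486123 + 3*1893*(-3559)) = -6399668/(844381/1486123 - 20211561) = -6399668/(-30036864823622/1486123) = -6399668*(-1486123/30036864823622) = 4755346903582/15018432411811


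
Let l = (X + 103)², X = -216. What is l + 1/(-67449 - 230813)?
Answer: 3808507477/298262 ≈ 12769.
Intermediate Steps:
l = 12769 (l = (-216 + 103)² = (-113)² = 12769)
l + 1/(-67449 - 230813) = 12769 + 1/(-67449 - 230813) = 12769 + 1/(-298262) = 12769 - 1/298262 = 3808507477/298262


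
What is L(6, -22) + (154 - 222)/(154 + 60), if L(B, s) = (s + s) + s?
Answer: -7096/107 ≈ -66.318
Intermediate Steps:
L(B, s) = 3*s (L(B, s) = 2*s + s = 3*s)
L(6, -22) + (154 - 222)/(154 + 60) = 3*(-22) + (154 - 222)/(154 + 60) = -66 - 68/214 = -66 - 68*1/214 = -66 - 34/107 = -7096/107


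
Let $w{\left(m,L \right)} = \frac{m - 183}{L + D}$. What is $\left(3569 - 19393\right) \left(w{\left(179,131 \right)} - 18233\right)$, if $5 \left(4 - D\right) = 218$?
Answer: $\frac{131853495824}{457} \approx 2.8852 \cdot 10^{8}$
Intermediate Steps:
$D = - \frac{198}{5}$ ($D = 4 - \frac{218}{5} = - \frac{198}{5} \approx -39.6$)
$w{\left(m,L \right)} = \frac{-183 + m}{- \frac{198}{5} + L}$ ($w{\left(m,L \right)} = \frac{m - 183}{L - \frac{198}{5}} = \frac{-183 + m}{- \frac{198}{5} + L}$)
$\left(3569 - 19393\right) \left(w{\left(179,131 \right)} - 18233\right) = \left(3569 - 19393\right) \left(\frac{5 \left(-183 + 179\right)}{-198 + 5 \cdot 131} - 18233\right) = - 15824 \left(5 \frac{1}{-198 + 655} \left(-4\right) - 18233\right) = - 15824 \left(5 \cdot \frac{1}{457} \left(-4\right) - 18233\right) = - 15824 \left(- \frac{20}{457} - 18233\right) = \left(-15824\right) \left(- \frac{8332501}{457}\right) = \frac{131853495824}{457}$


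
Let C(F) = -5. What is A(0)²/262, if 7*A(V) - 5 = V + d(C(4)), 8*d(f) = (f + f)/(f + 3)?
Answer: 2025/821632 ≈ 0.0024646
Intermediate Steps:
d(f) = f/(4*(3 + f)) (d(f) = ((f + f)/(f + 3))/8 = ((2*f)/(3 + f))/8 = (2*f/(3 + f))/8 = f/(4*(3 + f)))
A(V) = 45/56 + V/7 (A(V) = 5/7 + (V + (¼)*(-5)/(3 - 5))/7 = 5/7 + (V + (¼)*(-5)/(-2))/7 = 5/7 + (V + (¼)*(-5)*(-½))/7 = 5/7 + (V + 5/8)/7 = 5/7 + (5/8 + V)/7 = 5/7 + (5/56 + V/7) = 45/56 + V/7)
A(0)²/262 = (45/56 + (⅐)*0)²/262 = (45/56 + 0)²/262 = (45/56)²/262 = (1/262)*(2025/3136) = 2025/821632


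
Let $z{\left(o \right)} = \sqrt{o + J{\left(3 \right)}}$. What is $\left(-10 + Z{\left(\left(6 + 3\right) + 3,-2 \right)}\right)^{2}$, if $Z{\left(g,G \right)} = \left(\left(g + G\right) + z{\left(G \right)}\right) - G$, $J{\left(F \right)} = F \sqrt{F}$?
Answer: $\left(2 + \sqrt{-2 + 3 \sqrt{3}}\right)^{2} \approx 14.347$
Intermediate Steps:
$J{\left(F \right)} = F^{\frac{3}{2}}$
$z{\left(o \right)} = \sqrt{o + 3 \sqrt{3}}$ ($z{\left(o \right)} = \sqrt{o + 3^{\frac{3}{2}}} = \sqrt{o + 3 \sqrt{3}}$)
$Z{\left(g,G \right)} = g + \sqrt{G + 3 \sqrt{3}}$ ($Z{\left(g,G \right)} = \left(\left(g + G\right) + \sqrt{G + 3 \sqrt{3}}\right) - G = \left(\left(G + g\right) + \sqrt{G + 3 \sqrt{3}}\right) - G = \left(G + g + \sqrt{G + 3 \sqrt{3}}\right) - G = g + \sqrt{G + 3 \sqrt{3}}$)
$\left(-10 + Z{\left(\left(6 + 3\right) + 3,-2 \right)}\right)^{2} = \left(-10 + \left(\left(\left(6 + 3\right) + 3\right) + \sqrt{-2 + 3 \sqrt{3}}\right)\right)^{2} = \left(-10 + \left(\left(9 + 3\right) + \sqrt{-2 + 3 \sqrt{3}}\right)\right)^{2} = \left(-10 + \left(12 + \sqrt{-2 + 3 \sqrt{3}}\right)\right)^{2} = \left(2 + \sqrt{-2 + 3 \sqrt{3}}\right)^{2}$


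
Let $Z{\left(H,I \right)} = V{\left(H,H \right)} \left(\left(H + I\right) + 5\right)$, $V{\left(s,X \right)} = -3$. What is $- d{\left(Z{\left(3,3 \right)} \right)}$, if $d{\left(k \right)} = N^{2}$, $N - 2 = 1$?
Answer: $-9$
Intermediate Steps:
$N = 3$ ($N = 2 + 1 = 3$)
$Z{\left(H,I \right)} = -15 - 3 H - 3 I$ ($Z{\left(H,I \right)} = - 3 \left(\left(H + I\right) + 5\right) = - 3 \left(5 + H + I\right) = -15 - 3 H - 3 I$)
$d{\left(k \right)} = 9$ ($d{\left(k \right)} = 3^{2} = 9$)
$- d{\left(Z{\left(3,3 \right)} \right)} = \left(-1\right) 9 = -9$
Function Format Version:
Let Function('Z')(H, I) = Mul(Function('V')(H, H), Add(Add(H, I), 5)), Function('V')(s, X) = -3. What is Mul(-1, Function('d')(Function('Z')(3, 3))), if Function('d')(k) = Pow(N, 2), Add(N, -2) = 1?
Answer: -9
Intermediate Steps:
N = 3 (N = Add(2, 1) = 3)
Function('Z')(H, I) = Add(-15, Mul(-3, H), Mul(-3, I)) (Function('Z')(H, I) = Mul(-3, Add(Add(H, I), 5)) = Mul(-3, Add(5, H, I)) = Add(-15, Mul(-3, H), Mul(-3, I)))
Function('d')(k) = 9 (Function('d')(k) = Pow(3, 2) = 9)
Mul(-1, Function('d')(Function('Z')(3, 3))) = Mul(-1, 9) = -9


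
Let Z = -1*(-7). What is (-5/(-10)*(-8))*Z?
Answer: -28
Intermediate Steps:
Z = 7
(-5/(-10)*(-8))*Z = (-5/(-10)*(-8))*7 = (-5*(-⅒)*(-8))*7 = ((½)*(-8))*7 = -4*7 = -28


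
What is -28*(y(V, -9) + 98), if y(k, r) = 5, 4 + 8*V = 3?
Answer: -2884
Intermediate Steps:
V = -1/8 (V = -1/2 + (1/8)*3 = -1/2 + 3/8 = -1/8 ≈ -0.12500)
-28*(y(V, -9) + 98) = -28*(5 + 98) = -28*103 = -2884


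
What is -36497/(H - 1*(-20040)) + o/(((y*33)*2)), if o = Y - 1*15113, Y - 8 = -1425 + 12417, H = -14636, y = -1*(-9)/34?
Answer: -43188077/178332 ≈ -242.18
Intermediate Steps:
y = 9/34 (y = 9*(1/34) = 9/34 ≈ 0.26471)
Y = 11000 (Y = 8 + (-1425 + 12417) = 8 + 10992 = 11000)
o = -4113 (o = 11000 - 1*15113 = 11000 - 15113 = -4113)
-36497/(H - 1*(-20040)) + o/(((y*33)*2)) = -36497/(-14636 - 1*(-20040)) - 4113/(((9/34)*33)*2) = -36497/(-14636 + 20040) - 4113/((297/34)*2) = -36497/5404 - 4113/297/17 = -36497*1/5404 - 4113*17/297 = -36497/5404 - 7769/33 = -43188077/178332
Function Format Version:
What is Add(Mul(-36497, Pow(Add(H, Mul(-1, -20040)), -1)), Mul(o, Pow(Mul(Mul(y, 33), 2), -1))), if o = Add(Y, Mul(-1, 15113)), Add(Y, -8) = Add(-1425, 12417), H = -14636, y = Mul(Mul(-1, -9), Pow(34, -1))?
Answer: Rational(-43188077, 178332) ≈ -242.18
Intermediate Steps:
y = Rational(9, 34) (y = Mul(9, Rational(1, 34)) = Rational(9, 34) ≈ 0.26471)
Y = 11000 (Y = Add(8, Add(-1425, 12417)) = Add(8, 10992) = 11000)
o = -4113 (o = Add(11000, Mul(-1, 15113)) = Add(11000, -15113) = -4113)
Add(Mul(-36497, Pow(Add(H, Mul(-1, -20040)), -1)), Mul(o, Pow(Mul(Mul(y, 33), 2), -1))) = Add(Mul(-36497, Pow(Add(-14636, Mul(-1, -20040)), -1)), Mul(-4113, Pow(Mul(Mul(Rational(9, 34), 33), 2), -1))) = Add(Mul(-36497, Pow(Add(-14636, 20040), -1)), Mul(-4113, Pow(Mul(Rational(297, 34), 2), -1))) = Add(Mul(-36497, Pow(5404, -1)), Mul(-4113, Pow(Rational(297, 17), -1))) = Add(Mul(-36497, Rational(1, 5404)), Mul(-4113, Rational(17, 297))) = Add(Rational(-36497, 5404), Rational(-7769, 33)) = Rational(-43188077, 178332)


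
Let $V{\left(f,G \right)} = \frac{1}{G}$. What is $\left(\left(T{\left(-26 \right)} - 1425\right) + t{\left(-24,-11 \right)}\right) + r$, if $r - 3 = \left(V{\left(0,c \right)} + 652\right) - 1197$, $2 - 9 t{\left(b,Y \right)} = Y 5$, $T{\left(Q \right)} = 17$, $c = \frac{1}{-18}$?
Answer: $- \frac{5885}{3} \approx -1961.7$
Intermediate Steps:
$c = - \frac{1}{18} \approx -0.055556$
$t{\left(b,Y \right)} = \frac{2}{9} - \frac{5 Y}{9}$ ($t{\left(b,Y \right)} = \frac{2}{9} - \frac{Y 5}{9} = \frac{2}{9} - \frac{5 Y}{9}$)
$r = -560$ ($r = 3 - \left(545 + 18\right) = 3 + \left(\left(-18 + 652\right) - 1197\right) = 3 + \left(634 - 1197\right) = 3 - 563 = -560$)
$\left(\left(T{\left(-26 \right)} - 1425\right) + t{\left(-24,-11 \right)}\right) + r = \left(\left(17 - 1425\right) + \left(\frac{2}{9} - - \frac{55}{9}\right)\right) - 560 = \left(-1408 + \left(\frac{2}{9} + \frac{55}{9}\right)\right) - 560 = \left(-1408 + \frac{19}{3}\right) - 560 = - \frac{4205}{3} - 560 = - \frac{5885}{3}$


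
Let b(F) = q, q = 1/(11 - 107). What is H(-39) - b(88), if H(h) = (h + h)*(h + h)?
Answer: 584065/96 ≈ 6084.0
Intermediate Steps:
q = -1/96 (q = 1/(-96) = -1/96 ≈ -0.010417)
H(h) = 4*h² (H(h) = (2*h)*(2*h) = 4*h²)
b(F) = -1/96
H(-39) - b(88) = 4*(-39)² - 1*(-1/96) = 4*1521 + 1/96 = 6084 + 1/96 = 584065/96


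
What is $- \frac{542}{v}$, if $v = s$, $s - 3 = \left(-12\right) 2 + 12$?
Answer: $\frac{542}{9} \approx 60.222$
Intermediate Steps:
$s = -9$ ($s = 3 + \left(\left(-12\right) 2 + 12\right) = 3 + \left(-24 + 12\right) = 3 - 12 = -9$)
$v = -9$
$- \frac{542}{v} = - \frac{542}{-9} = \left(-542\right) \left(- \frac{1}{9}\right) = \frac{542}{9}$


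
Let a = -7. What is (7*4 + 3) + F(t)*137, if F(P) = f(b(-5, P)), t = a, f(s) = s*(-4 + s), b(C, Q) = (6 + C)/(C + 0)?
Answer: 3652/25 ≈ 146.08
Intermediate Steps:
b(C, Q) = (6 + C)/C
t = -7
F(P) = 21/25 (F(P) = ((6 - 5)/(-5))*(-4 + (6 - 5)/(-5)) = (-1/5*1)*(-4 - 1/5*1) = -(-4 - 1/5)/5 = -1/5*(-21/5) = 21/25)
(7*4 + 3) + F(t)*137 = (7*4 + 3) + (21/25)*137 = (28 + 3) + 2877/25 = 31 + 2877/25 = 3652/25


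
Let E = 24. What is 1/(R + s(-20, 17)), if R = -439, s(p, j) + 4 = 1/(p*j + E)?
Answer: -316/139989 ≈ -0.0022573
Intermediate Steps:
s(p, j) = -4 + 1/(24 + j*p) (s(p, j) = -4 + 1/(p*j + 24) = -4 + 1/(j*p + 24) = -4 + 1/(24 + j*p))
1/(R + s(-20, 17)) = 1/(-439 + (-95 - 4*17*(-20))/(24 + 17*(-20))) = 1/(-439 + (-95 + 1360)/(24 - 340)) = 1/(-439 + 1265/(-316)) = 1/(-439 - 1/316*1265) = 1/(-439 - 1265/316) = 1/(-139989/316) = -316/139989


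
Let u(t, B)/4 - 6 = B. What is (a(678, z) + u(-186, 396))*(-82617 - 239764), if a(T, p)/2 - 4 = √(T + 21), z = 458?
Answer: -520967696 - 644762*√699 ≈ -5.3801e+8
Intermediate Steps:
u(t, B) = 24 + 4*B
a(T, p) = 8 + 2*√(21 + T) (a(T, p) = 8 + 2*√(T + 21) = 8 + 2*√(21 + T))
(a(678, z) + u(-186, 396))*(-82617 - 239764) = ((8 + 2*√(21 + 678)) + (24 + 4*396))*(-82617 - 239764) = ((8 + 2*√699) + (24 + 1584))*(-322381) = ((8 + 2*√699) + 1608)*(-322381) = (1616 + 2*√699)*(-322381) = -520967696 - 644762*√699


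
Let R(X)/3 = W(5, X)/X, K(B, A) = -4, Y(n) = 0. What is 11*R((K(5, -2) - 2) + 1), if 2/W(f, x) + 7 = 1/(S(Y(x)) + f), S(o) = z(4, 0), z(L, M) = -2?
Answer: 99/50 ≈ 1.9800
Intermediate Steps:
S(o) = -2
W(f, x) = 2/(-7 + 1/(-2 + f))
R(X) = -9/(10*X) (R(X) = 3*((2*(2 - 1*5)/(-15 + 7*5))/X) = 3*((2*(2 - 5)/(-15 + 35))/X) = 3*((2*(-3)/20)/X) = 3*((2*(1/20)*(-3))/X) = 3*(-3/(10*X)) = -9/(10*X))
11*R((K(5, -2) - 2) + 1) = 11*(-9/(10*((-4 - 2) + 1))) = 11*(-9/(10*(-6 + 1))) = 11*(-9/10/(-5)) = 11*(-9/10*(-⅕)) = 11*(9/50) = 99/50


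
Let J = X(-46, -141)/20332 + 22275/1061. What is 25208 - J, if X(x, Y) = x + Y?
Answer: 31961213619/1268956 ≈ 25187.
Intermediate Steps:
X(x, Y) = Y + x
J = 26629229/1268956 (J = (-141 - 46)/20332 + 22275/1061 = -187*1/20332 + 22275*(1/1061) = -11/1196 + 22275/1061 = 26629229/1268956 ≈ 20.985)
25208 - J = 25208 - 1*26629229/1268956 = 25208 - 26629229/1268956 = 31961213619/1268956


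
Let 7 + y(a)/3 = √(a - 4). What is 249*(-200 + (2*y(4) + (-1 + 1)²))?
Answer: -60258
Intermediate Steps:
y(a) = -21 + 3*√(-4 + a) (y(a) = -21 + 3*√(a - 4) = -21 + 3*√(-4 + a))
249*(-200 + (2*y(4) + (-1 + 1)²)) = 249*(-200 + (2*(-21 + 3*√(-4 + 4)) + (-1 + 1)²)) = 249*(-200 + (2*(-21 + 3*√0) + 0²)) = 249*(-200 + (2*(-21 + 3*0) + 0)) = 249*(-200 + (2*(-21 + 0) + 0)) = 249*(-200 + (2*(-21) + 0)) = 249*(-200 + (-42 + 0)) = 249*(-200 - 42) = 249*(-242) = -60258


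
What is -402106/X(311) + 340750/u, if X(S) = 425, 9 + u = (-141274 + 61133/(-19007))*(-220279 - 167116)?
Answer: -209146340435325913721/221054138137542425 ≈ -946.13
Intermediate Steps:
u = 1040254767706082/19007 (u = -9 + (-141274 + 61133/(-19007))*(-220279 - 167116) = -9 + (-141274 + 61133*(-1/19007))*(-387395) = -9 + (-141274 - 61133/19007)*(-387395) = -9 - 2685256051/19007*(-387395) = -9 + 1040254767877145/19007 = 1040254767706082/19007 ≈ 5.4730e+10)
-402106/X(311) + 340750/u = -402106/425 + 340750/(1040254767706082/19007) = -402106*1/425 + 340750*(19007/1040254767706082) = -402106/425 + 3238317625/520127383853041 = -209146340435325913721/221054138137542425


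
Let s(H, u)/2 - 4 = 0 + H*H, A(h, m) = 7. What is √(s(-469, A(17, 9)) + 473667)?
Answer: √913597 ≈ 955.82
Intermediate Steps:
s(H, u) = 8 + 2*H² (s(H, u) = 8 + 2*(0 + H*H) = 8 + 2*(0 + H²) = 8 + 2*H²)
√(s(-469, A(17, 9)) + 473667) = √((8 + 2*(-469)²) + 473667) = √((8 + 2*219961) + 473667) = √((8 + 439922) + 473667) = √(439930 + 473667) = √913597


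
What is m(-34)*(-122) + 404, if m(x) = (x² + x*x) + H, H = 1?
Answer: -281782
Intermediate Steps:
m(x) = 1 + 2*x² (m(x) = (x² + x*x) + 1 = (x² + x²) + 1 = 2*x² + 1 = 1 + 2*x²)
m(-34)*(-122) + 404 = (1 + 2*(-34)²)*(-122) + 404 = (1 + 2*1156)*(-122) + 404 = (1 + 2312)*(-122) + 404 = 2313*(-122) + 404 = -282186 + 404 = -281782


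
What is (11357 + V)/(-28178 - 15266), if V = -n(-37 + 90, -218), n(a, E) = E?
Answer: -11575/43444 ≈ -0.26644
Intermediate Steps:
V = 218 (V = -1*(-218) = 218)
(11357 + V)/(-28178 - 15266) = (11357 + 218)/(-28178 - 15266) = 11575/(-43444) = 11575*(-1/43444) = -11575/43444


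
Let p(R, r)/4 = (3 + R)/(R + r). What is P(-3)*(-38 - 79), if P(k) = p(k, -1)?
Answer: 0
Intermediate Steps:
p(R, r) = 4*(3 + R)/(R + r) (p(R, r) = 4*((3 + R)/(R + r)) = 4*(3 + R)/(R + r))
P(k) = 4*(3 + k)/(-1 + k) (P(k) = 4*(3 + k)/(k - 1) = 4*(3 + k)/(-1 + k))
P(-3)*(-38 - 79) = (4*(3 - 3)/(-1 - 3))*(-38 - 79) = (4*0/(-4))*(-117) = (4*(-1/4)*0)*(-117) = 0*(-117) = 0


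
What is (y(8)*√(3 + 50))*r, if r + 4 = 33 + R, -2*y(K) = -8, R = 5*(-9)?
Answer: -64*√53 ≈ -465.93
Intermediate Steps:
R = -45
y(K) = 4 (y(K) = -½*(-8) = 4)
r = -16 (r = -4 + (33 - 45) = -4 - 12 = -16)
(y(8)*√(3 + 50))*r = (4*√(3 + 50))*(-16) = (4*√53)*(-16) = -64*√53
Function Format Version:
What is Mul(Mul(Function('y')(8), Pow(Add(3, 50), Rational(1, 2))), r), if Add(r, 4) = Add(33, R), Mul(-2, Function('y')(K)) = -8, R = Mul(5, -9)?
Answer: Mul(-64, Pow(53, Rational(1, 2))) ≈ -465.93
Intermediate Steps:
R = -45
Function('y')(K) = 4 (Function('y')(K) = Mul(Rational(-1, 2), -8) = 4)
r = -16 (r = Add(-4, Add(33, -45)) = Add(-4, -12) = -16)
Mul(Mul(Function('y')(8), Pow(Add(3, 50), Rational(1, 2))), r) = Mul(Mul(4, Pow(Add(3, 50), Rational(1, 2))), -16) = Mul(Mul(4, Pow(53, Rational(1, 2))), -16) = Mul(-64, Pow(53, Rational(1, 2)))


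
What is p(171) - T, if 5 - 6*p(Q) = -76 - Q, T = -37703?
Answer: 37745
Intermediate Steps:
p(Q) = 27/2 + Q/6 (p(Q) = ⅚ - (-76 - Q)/6 = ⅚ + (38/3 + Q/6) = 27/2 + Q/6)
p(171) - T = (27/2 + (⅙)*171) - 1*(-37703) = (27/2 + 57/2) + 37703 = 42 + 37703 = 37745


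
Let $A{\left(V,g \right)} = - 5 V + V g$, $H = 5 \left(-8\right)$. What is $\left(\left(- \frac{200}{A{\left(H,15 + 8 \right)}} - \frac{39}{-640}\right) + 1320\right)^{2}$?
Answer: $\frac{57838321732801}{33177600} \approx 1.7433 \cdot 10^{6}$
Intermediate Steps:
$H = -40$
$\left(\left(- \frac{200}{A{\left(H,15 + 8 \right)}} - \frac{39}{-640}\right) + 1320\right)^{2} = \left(\left(- \frac{200}{\left(-40\right) \left(-5 + \left(15 + 8\right)\right)} - \frac{39}{-640}\right) + 1320\right)^{2} = \left(\left(- \frac{200}{\left(-40\right) \left(-5 + 23\right)} - - \frac{39}{640}\right) + 1320\right)^{2} = \left(\left(- \frac{200}{\left(-40\right) 18} + \frac{39}{640}\right) + 1320\right)^{2} = \left(\left(- \frac{200}{-720} + \frac{39}{640}\right) + 1320\right)^{2} = \left(\left(\left(-200\right) \left(- \frac{1}{720}\right) + \frac{39}{640}\right) + 1320\right)^{2} = \left(\left(\frac{5}{18} + \frac{39}{640}\right) + 1320\right)^{2} = \left(\frac{1951}{5760} + 1320\right)^{2} = \left(\frac{7605151}{5760}\right)^{2} = \frac{57838321732801}{33177600}$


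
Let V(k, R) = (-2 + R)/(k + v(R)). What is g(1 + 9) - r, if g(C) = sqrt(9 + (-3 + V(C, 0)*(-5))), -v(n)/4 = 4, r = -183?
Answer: 183 + sqrt(39)/3 ≈ 185.08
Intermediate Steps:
v(n) = -16 (v(n) = -4*4 = -16)
V(k, R) = (-2 + R)/(-16 + k) (V(k, R) = (-2 + R)/(k - 16) = (-2 + R)/(-16 + k))
g(C) = sqrt(6 + 10/(-16 + C)) (g(C) = sqrt(9 + (-3 + ((-2 + 0)/(-16 + C))*(-5))) = sqrt(9 + (-3 + (-2/(-16 + C))*(-5))) = sqrt(9 + (-3 - 2/(-16 + C)*(-5))) = sqrt(9 + (-3 + 10/(-16 + C))) = sqrt(6 + 10/(-16 + C)))
g(1 + 9) - r = sqrt(2)*sqrt((-43 + 3*(1 + 9))/(-16 + (1 + 9))) - 1*(-183) = sqrt(2)*sqrt((-43 + 3*10)/(-16 + 10)) + 183 = sqrt(2)*sqrt((-43 + 30)/(-6)) + 183 = sqrt(2)*sqrt(-1/6*(-13)) + 183 = sqrt(2)*sqrt(13/6) + 183 = sqrt(2)*(sqrt(78)/6) + 183 = sqrt(39)/3 + 183 = 183 + sqrt(39)/3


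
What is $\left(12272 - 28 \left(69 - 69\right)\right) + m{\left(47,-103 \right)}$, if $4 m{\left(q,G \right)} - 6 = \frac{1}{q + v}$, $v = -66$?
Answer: $\frac{932785}{76} \approx 12273.0$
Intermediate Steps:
$m{\left(q,G \right)} = \frac{3}{2} + \frac{1}{4 \left(-66 + q\right)}$ ($m{\left(q,G \right)} = \frac{3}{2} + \frac{1}{4 \left(q - 66\right)} = \frac{3}{2} + \frac{1}{4 \left(-66 + q\right)}$)
$\left(12272 - 28 \left(69 - 69\right)\right) + m{\left(47,-103 \right)} = \left(12272 - 28 \left(69 - 69\right)\right) + \frac{-395 + 6 \cdot 47}{4 \left(-66 + 47\right)} = \left(12272 - 0\right) + \frac{-395 + 282}{4 \left(-19\right)} = \left(12272 + 0\right) + \frac{1}{4} \left(- \frac{1}{19}\right) \left(-113\right) = 12272 + \frac{113}{76} = \frac{932785}{76}$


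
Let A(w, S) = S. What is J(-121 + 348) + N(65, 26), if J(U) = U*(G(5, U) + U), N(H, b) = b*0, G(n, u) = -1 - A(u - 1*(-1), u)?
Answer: -227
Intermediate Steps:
G(n, u) = -1 - u
N(H, b) = 0
J(U) = -U (J(U) = U*((-1 - U) + U) = U*(-1) = -U)
J(-121 + 348) + N(65, 26) = -(-121 + 348) + 0 = -1*227 + 0 = -227 + 0 = -227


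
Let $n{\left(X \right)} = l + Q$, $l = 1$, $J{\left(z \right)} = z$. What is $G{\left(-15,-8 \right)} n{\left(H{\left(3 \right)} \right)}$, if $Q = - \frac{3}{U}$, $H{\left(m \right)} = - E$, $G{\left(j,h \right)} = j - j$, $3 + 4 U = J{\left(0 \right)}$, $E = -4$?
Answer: $0$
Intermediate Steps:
$U = - \frac{3}{4}$ ($U = - \frac{3}{4} + \frac{1}{4} \cdot 0 = - \frac{3}{4} + 0 = - \frac{3}{4} \approx -0.75$)
$G{\left(j,h \right)} = 0$
$H{\left(m \right)} = 4$ ($H{\left(m \right)} = \left(-1\right) \left(-4\right) = 4$)
$Q = 4$ ($Q = - \frac{3}{- \frac{3}{4}} = \left(-3\right) \left(- \frac{4}{3}\right) = 4$)
$n{\left(X \right)} = 5$ ($n{\left(X \right)} = 1 + 4 = 5$)
$G{\left(-15,-8 \right)} n{\left(H{\left(3 \right)} \right)} = 0 \cdot 5 = 0$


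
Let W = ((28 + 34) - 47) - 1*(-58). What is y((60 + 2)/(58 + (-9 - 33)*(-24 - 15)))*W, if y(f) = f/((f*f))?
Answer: 61904/31 ≈ 1996.9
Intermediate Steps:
W = 73 (W = (62 - 47) + 58 = 15 + 58 = 73)
y(f) = 1/f (y(f) = f/(f**2) = f/f**2 = 1/f)
y((60 + 2)/(58 + (-9 - 33)*(-24 - 15)))*W = 73/((60 + 2)/(58 + (-9 - 33)*(-24 - 15))) = 73/(62/(58 - 42*(-39))) = 73/(62/(58 + 1638)) = 73/(62/1696) = 73/(62*(1/1696)) = 73/(31/848) = (848/31)*73 = 61904/31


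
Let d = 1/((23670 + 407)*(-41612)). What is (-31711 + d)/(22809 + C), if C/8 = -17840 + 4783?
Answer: 31771001144165/81801486248228 ≈ 0.38839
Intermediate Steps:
C = -104456 (C = 8*(-17840 + 4783) = 8*(-13057) = -104456)
d = -1/1001892124 (d = -1/41612/24077 = (1/24077)*(-1/41612) = -1/1001892124 ≈ -9.9811e-10)
(-31711 + d)/(22809 + C) = (-31711 - 1/1001892124)/(22809 - 104456) = -31771001144165/1001892124/(-81647) = -31771001144165/1001892124*(-1/81647) = 31771001144165/81801486248228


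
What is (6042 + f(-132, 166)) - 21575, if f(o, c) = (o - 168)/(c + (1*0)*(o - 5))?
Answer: -1289389/83 ≈ -15535.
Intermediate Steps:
f(o, c) = (-168 + o)/c (f(o, c) = (-168 + o)/(c + 0*(-5 + o)) = (-168 + o)/(c + 0) = (-168 + o)/c)
(6042 + f(-132, 166)) - 21575 = (6042 + (-168 - 132)/166) - 21575 = (6042 + (1/166)*(-300)) - 21575 = (6042 - 150/83) - 21575 = 501336/83 - 21575 = -1289389/83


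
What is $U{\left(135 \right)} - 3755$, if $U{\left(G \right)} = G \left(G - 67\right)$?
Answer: $5425$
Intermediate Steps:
$U{\left(G \right)} = G \left(-67 + G\right)$
$U{\left(135 \right)} - 3755 = 135 \left(-67 + 135\right) - 3755 = 135 \cdot 68 - 3755 = 9180 - 3755 = 5425$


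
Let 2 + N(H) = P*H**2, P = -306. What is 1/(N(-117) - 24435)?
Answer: -1/4213271 ≈ -2.3735e-7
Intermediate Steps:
N(H) = -2 - 306*H**2
1/(N(-117) - 24435) = 1/((-2 - 306*(-117)**2) - 24435) = 1/((-2 - 306*13689) - 24435) = 1/((-2 - 4188834) - 24435) = 1/(-4188836 - 24435) = 1/(-4213271) = -1/4213271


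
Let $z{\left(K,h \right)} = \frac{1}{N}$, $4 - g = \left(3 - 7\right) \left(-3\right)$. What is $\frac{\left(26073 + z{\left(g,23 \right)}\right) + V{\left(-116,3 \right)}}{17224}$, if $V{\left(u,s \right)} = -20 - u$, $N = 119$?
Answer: $\frac{389264}{256207} \approx 1.5193$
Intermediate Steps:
$g = -8$ ($g = 4 - \left(3 - 7\right) \left(-3\right) = 4 - \left(-4\right) \left(-3\right) = 4 - 12 = -8$)
$z{\left(K,h \right)} = \frac{1}{119}$
$\frac{\left(26073 + z{\left(g,23 \right)}\right) + V{\left(-116,3 \right)}}{17224} = \frac{\left(26073 + \frac{1}{119}\right) - -96}{17224} = \left(\frac{3102688}{119} + \left(-20 + 116\right)\right) \frac{1}{17224} = \left(\frac{3102688}{119} + 96\right) \frac{1}{17224} = \frac{3114112}{119} \cdot \frac{1}{17224} = \frac{389264}{256207}$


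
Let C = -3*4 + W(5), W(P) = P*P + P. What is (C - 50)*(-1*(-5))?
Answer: -160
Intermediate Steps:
W(P) = P + P² (W(P) = P² + P = P + P²)
C = 18 (C = -3*4 + 5*(1 + 5) = -12 + 5*6 = -12 + 30 = 18)
(C - 50)*(-1*(-5)) = (18 - 50)*(-1*(-5)) = -32*5 = -160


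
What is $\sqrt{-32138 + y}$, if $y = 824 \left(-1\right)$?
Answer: $i \sqrt{32962} \approx 181.55 i$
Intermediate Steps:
$y = -824$
$\sqrt{-32138 + y} = \sqrt{-32138 - 824} = \sqrt{-32962} = i \sqrt{32962}$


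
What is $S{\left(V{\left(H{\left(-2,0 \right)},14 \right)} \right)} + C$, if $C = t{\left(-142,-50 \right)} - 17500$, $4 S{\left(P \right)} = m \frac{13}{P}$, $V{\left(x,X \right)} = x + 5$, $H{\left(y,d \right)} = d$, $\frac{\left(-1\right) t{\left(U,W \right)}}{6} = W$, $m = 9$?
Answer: $- \frac{343883}{20} \approx -17194.0$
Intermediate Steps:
$t{\left(U,W \right)} = - 6 W$
$V{\left(x,X \right)} = 5 + x$
$S{\left(P \right)} = \frac{117}{4 P}$ ($S{\left(P \right)} = \frac{9 \frac{13}{P}}{4} = \frac{117 \frac{1}{P}}{4} = \frac{117}{4 P}$)
$C = -17200$ ($C = \left(-6\right) \left(-50\right) - 17500 = 300 - 17500 = -17200$)
$S{\left(V{\left(H{\left(-2,0 \right)},14 \right)} \right)} + C = \frac{117}{4 \left(5 + 0\right)} - 17200 = \frac{117}{4 \cdot 5} - 17200 = \frac{117}{4} \cdot \frac{1}{5} - 17200 = \frac{117}{20} - 17200 = - \frac{343883}{20}$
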